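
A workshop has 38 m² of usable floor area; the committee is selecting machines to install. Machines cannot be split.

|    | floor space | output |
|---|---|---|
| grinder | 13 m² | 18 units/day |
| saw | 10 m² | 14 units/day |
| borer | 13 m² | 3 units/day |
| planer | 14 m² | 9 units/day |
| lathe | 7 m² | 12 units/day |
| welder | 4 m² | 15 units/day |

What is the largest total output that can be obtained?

59

Allowing fractional choices, the relaxed optimum would be about 61.6, but machines are indivisible.
grinder + saw + lathe + welder: floor space 13 + 10 + 7 + 4 = 34 ≤ 38, output 18 + 14 + 12 + 15 = 59.
saw + planer + lathe + welder: floor space 10 + 14 + 7 + 4 = 35 ≤ 38, output 14 + 9 + 12 + 15 = 50.
grinder + planer + lathe + welder: floor space 13 + 14 + 7 + 4 = 38 ≤ 38, output 18 + 9 + 12 + 15 = 54.
Best is grinder, saw, lathe, and welder with total output 59.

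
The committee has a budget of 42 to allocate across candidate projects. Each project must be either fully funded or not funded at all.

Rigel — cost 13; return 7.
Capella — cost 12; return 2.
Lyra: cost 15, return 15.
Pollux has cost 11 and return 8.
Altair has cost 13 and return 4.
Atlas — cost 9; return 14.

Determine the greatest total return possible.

37

Rigel + Lyra + Atlas: cost 13 + 15 + 9 = 37 ≤ 42, return 7 + 15 + 14 = 36.
Lyra + Altair + Atlas: cost 15 + 13 + 9 = 37 ≤ 42, return 15 + 4 + 14 = 33.
Lyra + Pollux + Atlas: cost 15 + 11 + 9 = 35 ≤ 42, return 15 + 8 + 14 = 37.
Best is Lyra, Pollux, and Atlas with total return 37.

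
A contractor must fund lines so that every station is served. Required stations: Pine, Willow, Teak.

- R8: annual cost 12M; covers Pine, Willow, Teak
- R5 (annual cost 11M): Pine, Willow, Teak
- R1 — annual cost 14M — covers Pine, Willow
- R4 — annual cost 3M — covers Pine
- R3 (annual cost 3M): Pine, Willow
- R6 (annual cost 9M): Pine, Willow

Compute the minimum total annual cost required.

R5 alone covers Pine, Willow, Teak — every station.
Total annual cost: 11.

11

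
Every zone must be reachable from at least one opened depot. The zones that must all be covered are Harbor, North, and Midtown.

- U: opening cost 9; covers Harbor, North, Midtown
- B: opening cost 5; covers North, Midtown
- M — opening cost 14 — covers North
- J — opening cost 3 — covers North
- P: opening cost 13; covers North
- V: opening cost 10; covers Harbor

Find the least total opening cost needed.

9

U alone covers Harbor, North, Midtown — every zone.
Total opening cost: 9.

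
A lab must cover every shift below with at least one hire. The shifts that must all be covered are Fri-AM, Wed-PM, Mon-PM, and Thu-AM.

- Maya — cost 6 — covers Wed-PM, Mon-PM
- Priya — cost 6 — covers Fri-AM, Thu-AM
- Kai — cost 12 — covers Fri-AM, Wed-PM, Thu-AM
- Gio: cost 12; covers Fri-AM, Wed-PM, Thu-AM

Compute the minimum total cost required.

Choose Maya and Priya: together they cover Fri-AM, Wed-PM, Mon-PM, Thu-AM — every shift.
Total cost: 6 + 6 = 12.
No cover costs less than 12.

12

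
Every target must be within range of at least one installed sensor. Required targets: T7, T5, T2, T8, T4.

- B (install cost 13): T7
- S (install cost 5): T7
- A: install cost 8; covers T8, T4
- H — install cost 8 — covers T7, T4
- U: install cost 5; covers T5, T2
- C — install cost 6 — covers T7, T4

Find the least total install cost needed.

18

The greedy cost-per-new-target heuristic would pick U, C, and A for 19, but a cheaper cover exists.
Choose S, A, and U: together they cover T7, T5, T2, T8, T4 — every target.
Total install cost: 5 + 8 + 5 = 18.
No cover costs less than 18.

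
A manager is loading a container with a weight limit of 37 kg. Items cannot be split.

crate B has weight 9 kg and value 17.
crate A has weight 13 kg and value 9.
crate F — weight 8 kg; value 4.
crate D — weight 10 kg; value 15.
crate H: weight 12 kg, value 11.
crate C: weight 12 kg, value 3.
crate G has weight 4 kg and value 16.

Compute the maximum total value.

59

Allowing fractional choices, the relaxed optimum would be about 60.4, but items are indivisible.
crate B + crate A + crate D + crate G: weight 9 + 13 + 10 + 4 = 36 ≤ 37, value 17 + 9 + 15 + 16 = 57.
crate B + crate D + crate H + crate G: weight 9 + 10 + 12 + 4 = 35 ≤ 37, value 17 + 15 + 11 + 16 = 59.
crate B + crate F + crate D + crate G: weight 9 + 8 + 10 + 4 = 31 ≤ 37, value 17 + 4 + 15 + 16 = 52.
Best is crate B, crate D, crate H, and crate G with total value 59.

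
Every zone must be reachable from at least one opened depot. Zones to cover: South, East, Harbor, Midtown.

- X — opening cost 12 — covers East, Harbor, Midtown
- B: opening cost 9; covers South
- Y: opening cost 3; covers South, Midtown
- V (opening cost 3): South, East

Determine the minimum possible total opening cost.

15

The greedy cost-per-new-zone heuristic would pick Y, V, and X for 18, but a cheaper cover exists.
Choose X and Y: together they cover South, East, Harbor, Midtown — every zone.
Total opening cost: 12 + 3 = 15.
No cover costs less than 15.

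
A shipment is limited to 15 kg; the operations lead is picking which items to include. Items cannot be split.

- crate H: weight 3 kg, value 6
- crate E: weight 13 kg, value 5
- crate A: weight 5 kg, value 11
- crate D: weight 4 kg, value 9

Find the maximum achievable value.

Allowing fractional choices, the relaxed optimum would be about 27.2, but items are indivisible.
crate H + crate A: weight 3 + 5 = 8 ≤ 15, value 6 + 11 = 17.
crate A + crate D: weight 5 + 4 = 9 ≤ 15, value 11 + 9 = 20.
crate H + crate A + crate D: weight 3 + 5 + 4 = 12 ≤ 15, value 6 + 11 + 9 = 26.
Best is crate H, crate A, and crate D with total value 26.

26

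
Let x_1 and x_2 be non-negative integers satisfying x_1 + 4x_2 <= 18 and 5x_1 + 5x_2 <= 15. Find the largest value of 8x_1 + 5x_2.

24

(x_1,x_2)=(3,0): 1·3+4·0=3≤18, 5·3+5·0=15≤15, objective 24.
(x_1,x_2)=(2,1): 1·2+4·1=6≤18, 5·2+5·1=15≤15, objective 21.
(x_1,x_2)=(2,0): 1·2+4·0=2≤18, 5·2+5·0=10≤15, objective 16.
Maximum is 24 at (x_1,x_2)=(3,0).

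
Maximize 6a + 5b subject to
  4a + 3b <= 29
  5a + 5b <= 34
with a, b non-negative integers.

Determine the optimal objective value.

36

Relaxing integrality, the LP optimum is 40.80 at (a,b) = (6.8, 0), which is not an integer point.
(a,b)=(6,0): 4·6+3·0=24≤29, 5·6+5·0=30≤34, objective 36.
(a,b)=(5,1): 4·5+3·1=23≤29, 5·5+5·1=30≤34, objective 35.
(a,b)=(5,0): 4·5+3·0=20≤29, 5·5+5·0=25≤34, objective 30.
No feasible integer point exceeds 36.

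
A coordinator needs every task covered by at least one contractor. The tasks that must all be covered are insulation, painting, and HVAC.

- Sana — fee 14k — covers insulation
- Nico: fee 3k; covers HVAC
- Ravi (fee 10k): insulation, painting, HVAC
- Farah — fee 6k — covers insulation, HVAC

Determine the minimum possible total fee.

The greedy cost-per-new-task heuristic would pick Nico and Ravi for 13, but a cheaper cover exists.
Ravi alone covers insulation, painting, HVAC — every task.
Total fee: 10.
No cover costs less than 10.

10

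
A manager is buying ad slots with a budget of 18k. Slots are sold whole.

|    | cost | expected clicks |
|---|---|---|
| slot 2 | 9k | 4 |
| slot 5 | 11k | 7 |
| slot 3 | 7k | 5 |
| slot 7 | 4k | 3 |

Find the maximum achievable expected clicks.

12

Allowing fractional choices, the relaxed optimum would be about 12.5, but ad slots are indivisible.
slot 5 + slot 3: cost 11 + 7 = 18 ≤ 18, expected clicks 7 + 5 = 12.
slot 2 + slot 3: cost 9 + 7 = 16 ≤ 18, expected clicks 4 + 5 = 9.
slot 5 + slot 7: cost 11 + 4 = 15 ≤ 18, expected clicks 7 + 3 = 10.
Best is slot 5 and slot 3 with total expected clicks 12.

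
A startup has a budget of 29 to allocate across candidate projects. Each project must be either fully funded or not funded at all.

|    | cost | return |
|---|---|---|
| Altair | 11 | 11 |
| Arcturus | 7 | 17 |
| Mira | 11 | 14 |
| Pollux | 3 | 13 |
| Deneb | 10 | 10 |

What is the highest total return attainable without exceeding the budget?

This is a 0-1 knapsack instance.
Allowing fractional choices, the relaxed optimum would be about 52.0, but projects are indivisible.
Arcturus + Mira + Pollux: cost 7 + 11 + 3 = 21 ≤ 29, return 17 + 14 + 13 = 44.
Altair + Arcturus + Pollux: cost 11 + 7 + 3 = 21 ≤ 29, return 11 + 17 + 13 = 41.
Altair + Arcturus + Mira: cost 11 + 7 + 11 = 29 ≤ 29, return 11 + 17 + 14 = 42.
Best is Arcturus, Mira, and Pollux with total return 44.

44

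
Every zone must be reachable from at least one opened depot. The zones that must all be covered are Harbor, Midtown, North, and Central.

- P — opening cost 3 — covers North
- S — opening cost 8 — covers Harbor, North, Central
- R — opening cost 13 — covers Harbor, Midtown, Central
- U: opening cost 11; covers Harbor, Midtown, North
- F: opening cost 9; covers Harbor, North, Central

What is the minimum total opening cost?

16

This is an integer covering problem.
The greedy cost-per-new-zone heuristic would pick S and U for 19, but a cheaper cover exists.
Choose P and R: together they cover Harbor, Midtown, North, Central — every zone.
Total opening cost: 3 + 13 = 16.
No cover costs less than 16.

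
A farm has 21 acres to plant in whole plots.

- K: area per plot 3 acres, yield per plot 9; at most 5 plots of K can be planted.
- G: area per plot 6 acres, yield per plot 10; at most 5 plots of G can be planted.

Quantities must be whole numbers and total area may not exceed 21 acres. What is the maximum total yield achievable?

55

5×K and 1×G: area 21 ≤ 21, yield 5·9 + 1·10 = 55.
3×K and 2×G: area 21 ≤ 21, yield 3·9 + 2·10 = 47.
Best is 55.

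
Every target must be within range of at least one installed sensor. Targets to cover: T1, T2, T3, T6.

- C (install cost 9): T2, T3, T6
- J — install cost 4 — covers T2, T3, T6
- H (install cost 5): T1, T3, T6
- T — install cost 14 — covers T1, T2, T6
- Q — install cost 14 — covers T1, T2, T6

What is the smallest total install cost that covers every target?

9

This is a weighted set-cover instance.
Choose J and H: together they cover T1, T2, T3, T6 — every target.
Total install cost: 4 + 5 = 9.
No cover costs less than 9.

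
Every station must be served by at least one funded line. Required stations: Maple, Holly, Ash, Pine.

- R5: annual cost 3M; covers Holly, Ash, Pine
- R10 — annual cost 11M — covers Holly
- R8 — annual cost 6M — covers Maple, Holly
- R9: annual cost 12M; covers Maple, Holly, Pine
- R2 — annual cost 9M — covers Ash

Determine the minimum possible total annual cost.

Choose R5 and R8: together they cover Maple, Holly, Ash, Pine — every station.
Total annual cost: 3 + 6 = 9.
No cover costs less than 9.

9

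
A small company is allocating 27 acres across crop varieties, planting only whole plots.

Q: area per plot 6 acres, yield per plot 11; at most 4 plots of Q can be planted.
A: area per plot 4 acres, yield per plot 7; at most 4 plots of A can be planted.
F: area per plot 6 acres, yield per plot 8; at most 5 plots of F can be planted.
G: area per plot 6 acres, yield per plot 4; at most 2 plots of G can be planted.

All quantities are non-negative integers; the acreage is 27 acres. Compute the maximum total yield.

47

Take 3×Q and 2×A: area 26 ≤ 27, yield 3·11 + 2·7 = 47.
No other integer combination yields more.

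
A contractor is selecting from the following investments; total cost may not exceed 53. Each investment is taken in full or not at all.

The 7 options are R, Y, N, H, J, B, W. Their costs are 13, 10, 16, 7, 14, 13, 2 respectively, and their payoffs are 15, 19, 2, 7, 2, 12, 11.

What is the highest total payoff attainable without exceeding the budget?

64

Take R, Y, H, B, and W: cost 13 + 10 + 7 + 13 + 2 = 45 ≤ 53, payoff 15 + 19 + 7 + 12 + 11 = 64.
No other feasible combination does better.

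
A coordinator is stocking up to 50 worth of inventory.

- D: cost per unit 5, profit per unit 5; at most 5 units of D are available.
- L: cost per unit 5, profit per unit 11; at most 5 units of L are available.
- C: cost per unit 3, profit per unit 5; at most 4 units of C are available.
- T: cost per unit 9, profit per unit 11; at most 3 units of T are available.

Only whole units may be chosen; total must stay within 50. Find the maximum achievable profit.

87

Take 5×L, 2×C, and 2×T: cost 49 ≤ 50, profit 5·11 + 2·5 + 2·11 = 87.
L has the best ratio (11/5) and is taken to its limit of 5; remaining capacity is filled optimally with the others.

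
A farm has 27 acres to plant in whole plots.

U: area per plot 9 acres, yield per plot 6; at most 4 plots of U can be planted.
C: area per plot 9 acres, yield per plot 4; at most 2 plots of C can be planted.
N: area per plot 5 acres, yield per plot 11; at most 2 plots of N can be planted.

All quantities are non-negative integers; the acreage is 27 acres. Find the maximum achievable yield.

1×U and 2×N: area 19 ≤ 27, yield 1·6 + 2·11 = 28.
1×C and 2×N: area 19 ≤ 27, yield 1·4 + 2·11 = 26.
Best is 28.

28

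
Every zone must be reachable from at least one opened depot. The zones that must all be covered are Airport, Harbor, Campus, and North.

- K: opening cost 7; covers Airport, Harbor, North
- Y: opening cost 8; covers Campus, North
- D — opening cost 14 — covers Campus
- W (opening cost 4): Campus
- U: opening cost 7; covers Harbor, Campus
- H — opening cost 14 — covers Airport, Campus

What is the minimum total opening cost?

Choose K and W: together they cover Airport, Harbor, Campus, North — every zone.
Total opening cost: 7 + 4 = 11.

11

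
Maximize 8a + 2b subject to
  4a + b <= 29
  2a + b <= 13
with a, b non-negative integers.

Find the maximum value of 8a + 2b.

50

Relaxing integrality, the LP optimum is 52.00 at (a,b) = (6.5, 0), which is not an integer point.
(a,b)=(6,1): 4·6+1·1=25≤29, 2·6+1·1=13≤13, objective 50.
(a,b)=(6,0): 4·6+1·0=24≤29, 2·6+1·0=12≤13, objective 48.
(a,b)=(5,2): 4·5+1·2=22≤29, 2·5+1·2=12≤13, objective 44.
The best lattice point is (6,1), giving 50.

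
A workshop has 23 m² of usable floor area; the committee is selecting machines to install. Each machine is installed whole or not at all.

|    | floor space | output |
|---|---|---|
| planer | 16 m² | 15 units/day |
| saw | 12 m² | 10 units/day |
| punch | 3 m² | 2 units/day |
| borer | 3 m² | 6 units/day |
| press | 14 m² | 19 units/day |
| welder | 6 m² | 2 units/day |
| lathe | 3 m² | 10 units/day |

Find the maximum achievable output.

37

This is an integer program with binary decision variables.
Allowing fractional choices, the relaxed optimum would be about 37.8, but machines are indivisible.
punch + press + lathe: floor space 3 + 14 + 3 = 20 ≤ 23, output 2 + 19 + 10 = 31.
borer + press + lathe: floor space 3 + 14 + 3 = 20 ≤ 23, output 6 + 19 + 10 = 35.
punch + borer + press + lathe: floor space 3 + 3 + 14 + 3 = 23 ≤ 23, output 2 + 6 + 19 + 10 = 37.
Best is punch, borer, press, and lathe with total output 37.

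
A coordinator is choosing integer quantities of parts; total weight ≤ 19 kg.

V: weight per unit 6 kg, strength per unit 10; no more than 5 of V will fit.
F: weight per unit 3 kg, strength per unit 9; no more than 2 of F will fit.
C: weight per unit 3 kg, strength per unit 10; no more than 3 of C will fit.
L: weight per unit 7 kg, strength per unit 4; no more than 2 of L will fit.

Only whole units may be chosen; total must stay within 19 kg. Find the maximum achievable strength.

49

C has the best ratio (10/3); taking only C gives at most 3×10 = 30 (stopped by the supply cap of 3).
Mixing does better — 1×V, 1×F, and 3×C: weight 18 ≤ 19, strength 1·10 + 1·9 + 3·10 = 49.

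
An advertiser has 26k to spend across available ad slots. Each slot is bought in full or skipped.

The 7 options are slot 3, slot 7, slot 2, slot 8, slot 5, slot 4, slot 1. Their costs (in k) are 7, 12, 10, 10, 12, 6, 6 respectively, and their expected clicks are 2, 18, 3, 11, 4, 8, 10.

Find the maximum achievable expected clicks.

36

slot 3 + slot 7 + slot 1: cost 7 + 12 + 6 = 25 ≤ 26, expected clicks 2 + 18 + 10 = 30.
slot 7 + slot 4 + slot 1: cost 12 + 6 + 6 = 24 ≤ 26, expected clicks 18 + 8 + 10 = 36.
Best is slot 7, slot 4, and slot 1 with total expected clicks 36.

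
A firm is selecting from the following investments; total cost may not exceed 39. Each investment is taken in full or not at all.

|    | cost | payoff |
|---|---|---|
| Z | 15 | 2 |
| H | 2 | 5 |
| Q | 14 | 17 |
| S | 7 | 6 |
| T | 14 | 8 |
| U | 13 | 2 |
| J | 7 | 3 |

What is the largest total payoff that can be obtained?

Take H, Q, S, and T: cost 2 + 14 + 7 + 14 = 37 ≤ 39, payoff 5 + 17 + 6 + 8 = 36.
No other feasible combination does better.

36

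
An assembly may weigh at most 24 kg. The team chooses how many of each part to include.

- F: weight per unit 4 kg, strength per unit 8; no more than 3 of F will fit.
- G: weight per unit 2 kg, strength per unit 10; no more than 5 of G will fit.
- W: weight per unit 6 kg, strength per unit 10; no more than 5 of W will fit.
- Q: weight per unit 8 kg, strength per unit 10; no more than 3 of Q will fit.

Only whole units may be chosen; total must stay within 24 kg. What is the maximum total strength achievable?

76

This is a bounded integer knapsack.
2×F, 5×G, and 1×W: weight 24 ≤ 24, strength 2·8 + 5·10 + 1·10 = 76.
3×F and 5×G: weight 22 ≤ 24, strength 3·8 + 5·10 = 74.
Best is 76.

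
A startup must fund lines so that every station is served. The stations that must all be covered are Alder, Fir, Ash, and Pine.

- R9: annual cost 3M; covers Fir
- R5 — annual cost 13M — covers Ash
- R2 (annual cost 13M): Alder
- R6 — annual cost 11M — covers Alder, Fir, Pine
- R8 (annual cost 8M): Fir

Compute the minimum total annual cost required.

The greedy cost-per-new-station heuristic would pick R9, R6, and R5 for 27, but a cheaper cover exists.
Choose R5 and R6: together they cover Alder, Fir, Ash, Pine — every station.
Total annual cost: 13 + 11 = 24.
No cover costs less than 24.

24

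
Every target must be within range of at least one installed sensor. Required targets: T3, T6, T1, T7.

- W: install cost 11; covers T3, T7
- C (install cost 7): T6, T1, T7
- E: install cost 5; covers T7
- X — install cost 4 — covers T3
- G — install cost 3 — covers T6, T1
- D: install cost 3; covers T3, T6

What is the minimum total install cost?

10

The greedy cost-per-new-target heuristic would pick G, D, and E for 11, but a cheaper cover exists.
Choose C and D: together they cover T3, T6, T1, T7 — every target.
Total install cost: 7 + 3 = 10.
No cover costs less than 10.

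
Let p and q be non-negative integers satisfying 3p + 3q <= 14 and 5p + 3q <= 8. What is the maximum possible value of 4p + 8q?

16

Relaxing integrality, the LP optimum is 21.33 at (p,q) = (0, 2.67), which is not an integer point.
(p,q)=(0,2): 3·0+3·2=6≤14, 5·0+3·2=6≤8, objective 16.
(p,q)=(1,1): 3·1+3·1=6≤14, 5·1+3·1=8≤8, objective 12.
(p,q)=(0,1): 3·0+3·1=3≤14, 5·0+3·1=3≤8, objective 8.
No feasible integer point exceeds 16.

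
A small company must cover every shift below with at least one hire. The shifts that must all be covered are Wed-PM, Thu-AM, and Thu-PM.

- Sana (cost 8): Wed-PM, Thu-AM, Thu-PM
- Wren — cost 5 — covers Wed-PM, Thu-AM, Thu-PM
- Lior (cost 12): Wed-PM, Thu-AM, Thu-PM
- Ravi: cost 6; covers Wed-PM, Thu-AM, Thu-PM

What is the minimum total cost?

5

Wren alone covers Wed-PM, Thu-AM, Thu-PM — every shift.
Total cost: 5.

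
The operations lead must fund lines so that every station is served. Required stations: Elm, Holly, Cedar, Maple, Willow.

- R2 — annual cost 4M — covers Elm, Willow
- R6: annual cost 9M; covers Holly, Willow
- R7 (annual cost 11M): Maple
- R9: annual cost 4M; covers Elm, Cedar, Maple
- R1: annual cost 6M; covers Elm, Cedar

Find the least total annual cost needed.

13

The greedy cost-per-new-station heuristic would pick R9, R2, and R6 for 17, but a cheaper cover exists.
Choose R6 and R9: together they cover Elm, Holly, Cedar, Maple, Willow — every station.
Total annual cost: 9 + 4 = 13.
No cover costs less than 13.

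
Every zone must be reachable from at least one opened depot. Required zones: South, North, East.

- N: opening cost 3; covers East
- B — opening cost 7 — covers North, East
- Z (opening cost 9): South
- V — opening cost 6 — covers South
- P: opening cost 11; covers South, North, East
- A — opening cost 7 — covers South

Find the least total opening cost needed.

11

P alone covers South, North, East — every zone.
Total opening cost: 11.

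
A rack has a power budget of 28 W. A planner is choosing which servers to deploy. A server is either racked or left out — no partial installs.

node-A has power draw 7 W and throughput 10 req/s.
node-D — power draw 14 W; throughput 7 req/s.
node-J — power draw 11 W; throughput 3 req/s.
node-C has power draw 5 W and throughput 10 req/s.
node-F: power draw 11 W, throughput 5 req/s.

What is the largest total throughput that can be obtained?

27

Allowing fractional choices, the relaxed optimum would be about 27.9, but servers are indivisible.
node-A + node-J + node-C: power draw 7 + 11 + 5 = 23 ≤ 28, throughput 10 + 3 + 10 = 23.
node-A + node-D + node-C: power draw 7 + 14 + 5 = 26 ≤ 28, throughput 10 + 7 + 10 = 27.
node-A + node-C + node-F: power draw 7 + 5 + 11 = 23 ≤ 28, throughput 10 + 10 + 5 = 25.
Best is node-A, node-D, and node-C with total throughput 27.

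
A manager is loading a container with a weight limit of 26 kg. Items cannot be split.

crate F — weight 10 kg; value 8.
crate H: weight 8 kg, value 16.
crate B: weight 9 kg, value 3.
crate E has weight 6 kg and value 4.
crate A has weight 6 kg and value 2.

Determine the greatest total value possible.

Allowing fractional choices, the relaxed optimum would be about 28.7, but items are indivisible.
crate F + crate H + crate A: weight 10 + 8 + 6 = 24 ≤ 26, value 8 + 16 + 2 = 26.
crate F + crate H + crate E: weight 10 + 8 + 6 = 24 ≤ 26, value 8 + 16 + 4 = 28.
Best is crate F, crate H, and crate E with total value 28.

28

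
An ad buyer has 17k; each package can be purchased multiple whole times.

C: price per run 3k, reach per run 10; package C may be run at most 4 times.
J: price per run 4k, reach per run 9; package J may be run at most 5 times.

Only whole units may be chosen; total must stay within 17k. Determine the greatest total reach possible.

This is a bounded integer knapsack.
3×C and 2×J: price 17 ≤ 17, reach 3·10 + 2·9 = 48.
4×C and 1×J: price 16 ≤ 17, reach 4·10 + 1·9 = 49.
Best is 49.

49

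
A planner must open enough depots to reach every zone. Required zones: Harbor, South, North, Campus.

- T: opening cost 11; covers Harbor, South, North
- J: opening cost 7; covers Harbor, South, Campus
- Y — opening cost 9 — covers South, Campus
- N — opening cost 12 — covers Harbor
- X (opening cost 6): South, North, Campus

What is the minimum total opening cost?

Choose J and X: together they cover Harbor, South, North, Campus — every zone.
Total opening cost: 7 + 6 = 13.
No cover costs less than 13.

13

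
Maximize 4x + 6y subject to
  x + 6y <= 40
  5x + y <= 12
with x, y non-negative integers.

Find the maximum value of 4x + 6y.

40

(x,y)=(1,6): 1·1+6·6=37≤40, 5·1+1·6=11≤12, objective 40.
(x,y)=(0,6): 1·0+6·6=36≤40, 5·0+1·6=6≤12, objective 36.
The best lattice point is (1,6), giving 40.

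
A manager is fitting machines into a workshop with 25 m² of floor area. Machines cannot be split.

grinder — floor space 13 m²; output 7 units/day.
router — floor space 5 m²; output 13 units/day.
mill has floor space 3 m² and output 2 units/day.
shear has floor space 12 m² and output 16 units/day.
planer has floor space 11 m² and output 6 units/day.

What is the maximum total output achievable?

31

Allowing fractional choices, the relaxed optimum would be about 33.7, but machines are indivisible.
router + shear: floor space 5 + 12 = 17 ≤ 25, output 13 + 16 = 29.
router + mill + shear: floor space 5 + 3 + 12 = 20 ≤ 25, output 13 + 2 + 16 = 31.
Best is router, mill, and shear with total output 31.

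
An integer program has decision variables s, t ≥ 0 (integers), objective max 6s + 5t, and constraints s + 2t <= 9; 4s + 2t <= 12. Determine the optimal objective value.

(s,t)=(1,4): 1·1+2·4=9≤9, 4·1+2·4=12≤12, objective 26.
(s,t)=(1,3): 1·1+2·3=7≤9, 4·1+2·3=10≤12, objective 21.
(s,t)=(0,4): 1·0+2·4=8≤9, 4·0+2·4=8≤12, objective 20.
The best lattice point is (1,4), giving 26.

26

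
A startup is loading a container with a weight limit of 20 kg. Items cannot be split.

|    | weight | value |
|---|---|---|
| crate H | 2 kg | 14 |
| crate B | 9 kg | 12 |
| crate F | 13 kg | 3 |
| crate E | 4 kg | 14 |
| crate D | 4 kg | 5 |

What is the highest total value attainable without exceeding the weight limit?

45

crate H + crate B + crate E: weight 2 + 9 + 4 = 15 ≤ 20, value 14 + 12 + 14 = 40.
crate H + crate B + crate E + crate D: weight 2 + 9 + 4 + 4 = 19 ≤ 20, value 14 + 12 + 14 + 5 = 45.
Best is crate H, crate B, crate E, and crate D with total value 45.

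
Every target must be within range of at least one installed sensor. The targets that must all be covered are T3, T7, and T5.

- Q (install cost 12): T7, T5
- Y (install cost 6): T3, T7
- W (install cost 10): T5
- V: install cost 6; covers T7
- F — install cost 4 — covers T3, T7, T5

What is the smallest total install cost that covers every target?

F alone covers T3, T7, T5 — every target.
Total install cost: 4.
No cover costs less than 4.

4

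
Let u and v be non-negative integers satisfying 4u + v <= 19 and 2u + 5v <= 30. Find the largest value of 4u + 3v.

25

(u,v)=(4,3) is feasible, giving 25.
(u,v)=(3,4) is feasible, giving 24.
The best lattice point is (4,3), giving 25.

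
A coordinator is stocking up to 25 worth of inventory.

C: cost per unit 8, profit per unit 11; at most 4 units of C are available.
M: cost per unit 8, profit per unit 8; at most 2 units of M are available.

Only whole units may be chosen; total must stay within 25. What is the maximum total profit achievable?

C has the best ratio (11/8); taking only C gives at most 3×11 = 33 (stopped by the cost limit).
Optimal: 3×C: cost 24 ≤ 25, profit 3·11 = 33.

33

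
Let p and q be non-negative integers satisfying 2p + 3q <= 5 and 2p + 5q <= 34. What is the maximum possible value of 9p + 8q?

18

(p,q)=(2,0) is feasible, giving 18.
(p,q)=(1,1) is feasible, giving 17.
No feasible integer point exceeds 18.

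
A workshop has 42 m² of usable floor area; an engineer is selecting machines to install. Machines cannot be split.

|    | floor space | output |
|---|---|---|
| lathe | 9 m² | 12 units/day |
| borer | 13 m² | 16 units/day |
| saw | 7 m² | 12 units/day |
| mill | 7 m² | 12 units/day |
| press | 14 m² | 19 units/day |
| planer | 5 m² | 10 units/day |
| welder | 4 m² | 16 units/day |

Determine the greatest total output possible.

Treat it as a binary knapsack problem.
lathe + saw + press + planer + welder: floor space 9 + 7 + 14 + 5 + 4 = 39 ≤ 42, output 12 + 12 + 19 + 10 + 16 = 69.
saw + mill + press + planer + welder: floor space 7 + 7 + 14 + 5 + 4 = 37 ≤ 42, output 12 + 12 + 19 + 10 + 16 = 69.
lathe + saw + mill + press + welder: floor space 9 + 7 + 7 + 14 + 4 = 41 ≤ 42, output 12 + 12 + 12 + 19 + 16 = 71.
Best is lathe, saw, mill, press, and welder with total output 71.

71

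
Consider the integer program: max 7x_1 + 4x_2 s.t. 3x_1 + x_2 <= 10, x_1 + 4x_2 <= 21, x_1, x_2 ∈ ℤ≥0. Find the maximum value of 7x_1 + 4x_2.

30

Relaxing integrality, the LP optimum is 31.36 at (x_1,x_2) = (1.73, 4.82), which is not an integer point.
(x_1,x_2)=(2,4) is feasible, giving 30.
(x_1,x_2)=(1,5) is feasible, giving 27.
No feasible integer point exceeds 30.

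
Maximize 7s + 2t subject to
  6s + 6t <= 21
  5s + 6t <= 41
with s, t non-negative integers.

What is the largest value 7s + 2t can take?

The continuous relaxation peaks at (3.5, 0) with value 24.50; rounding to a feasible lattice point costs some objective.
(s,t)=(3,0): 6·3+6·0=18≤21, 5·3+6·0=15≤41, objective 21.
(s,t)=(2,1): 6·2+6·1=18≤21, 5·2+6·1=16≤41, objective 16.
(s,t)=(2,0): 6·2+6·0=12≤21, 5·2+6·0=10≤41, objective 14.
No feasible integer point exceeds 21.

21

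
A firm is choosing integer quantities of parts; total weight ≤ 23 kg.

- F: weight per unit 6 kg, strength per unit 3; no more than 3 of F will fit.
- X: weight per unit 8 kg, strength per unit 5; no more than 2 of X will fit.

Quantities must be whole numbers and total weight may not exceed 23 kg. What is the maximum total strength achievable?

This is a bounded integer knapsack.
2×F and 1×X: weight 20 ≤ 23, strength 2·3 + 1·5 = 11.
1×F and 2×X: weight 22 ≤ 23, strength 1·3 + 2·5 = 13.
Best is 13.

13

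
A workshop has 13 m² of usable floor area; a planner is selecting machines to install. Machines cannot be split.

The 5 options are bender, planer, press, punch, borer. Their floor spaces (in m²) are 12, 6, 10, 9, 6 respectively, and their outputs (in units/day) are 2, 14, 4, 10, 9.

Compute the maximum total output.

punch: floor space 9 ≤ 13, output 10.
planer: floor space 6 ≤ 13, output 14.
planer + borer: floor space 6 + 6 = 12 ≤ 13, output 14 + 9 = 23.
Best is planer and borer with total output 23.

23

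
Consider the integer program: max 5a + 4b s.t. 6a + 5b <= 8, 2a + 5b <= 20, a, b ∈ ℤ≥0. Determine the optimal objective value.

5

(a,b)=(1,0) is feasible, giving 5.
(a,b)=(0,1) is feasible, giving 4.
The best lattice point is (1,0), giving 5.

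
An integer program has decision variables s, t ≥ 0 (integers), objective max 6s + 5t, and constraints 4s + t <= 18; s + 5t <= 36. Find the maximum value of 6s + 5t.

48

Relaxing integrality, the LP optimum is 50.21 at (s,t) = (2.84, 6.63), which is not an integer point.
(s,t)=(3,6): 4·3+1·6=18≤18, 1·3+5·6=33≤36, objective 48.
(s,t)=(3,5): 4·3+1·5=17≤18, 1·3+5·5=28≤36, objective 43.
The best lattice point is (3,6), giving 48.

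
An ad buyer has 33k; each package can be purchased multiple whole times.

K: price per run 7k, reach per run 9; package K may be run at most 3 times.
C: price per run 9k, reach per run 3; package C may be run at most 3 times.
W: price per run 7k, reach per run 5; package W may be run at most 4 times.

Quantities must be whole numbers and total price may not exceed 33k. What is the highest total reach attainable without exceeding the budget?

32

3×K and 1×C: price 30 ≤ 33, reach 3·9 + 1·3 = 30.
3×K and 1×W: price 28 ≤ 33, reach 3·9 + 1·5 = 32.
Best is 32.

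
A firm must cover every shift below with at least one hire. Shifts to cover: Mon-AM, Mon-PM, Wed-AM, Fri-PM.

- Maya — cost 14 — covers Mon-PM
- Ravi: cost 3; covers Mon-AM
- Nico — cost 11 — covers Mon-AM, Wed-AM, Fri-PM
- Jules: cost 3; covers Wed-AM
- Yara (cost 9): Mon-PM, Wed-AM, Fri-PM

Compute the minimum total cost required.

This is a weighted set-cover instance.
The greedy cost-per-new-shift heuristic would pick Ravi, Jules, and Yara for 15, but a cheaper cover exists.
Choose Ravi and Yara: together they cover Mon-AM, Mon-PM, Wed-AM, Fri-PM — every shift.
Total cost: 3 + 9 = 12.
No cover costs less than 12.

12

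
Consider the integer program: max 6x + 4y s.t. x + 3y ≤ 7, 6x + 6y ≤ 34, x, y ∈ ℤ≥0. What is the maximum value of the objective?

30

The continuous relaxation peaks at (5.67, 0) with value 34.00; rounding to a feasible lattice point costs some objective.
(x,y)=(5,0): 1·5+3·0=5≤7, 6·5+6·0=30≤34, objective 30.
(x,y)=(4,1): 1·4+3·1=7≤7, 6·4+6·1=30≤34, objective 28.
(x,y)=(4,0): 1·4+3·0=4≤7, 6·4+6·0=24≤34, objective 24.
Maximum is 30 at (x,y)=(5,0).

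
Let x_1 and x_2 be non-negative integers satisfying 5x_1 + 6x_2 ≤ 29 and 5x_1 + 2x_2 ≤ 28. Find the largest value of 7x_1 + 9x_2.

43

The continuous relaxation peaks at (0, 4.83) with value 43.50; rounding to a feasible lattice point costs some objective.
(x_1,x_2)=(1,4): 5·1+6·4=29≤29, 5·1+2·4=13≤28, objective 43.
(x_1,x_2)=(2,3): 5·2+6·3=28≤29, 5·2+2·3=16≤28, objective 41.
Maximum is 43 at (x_1,x_2)=(1,4).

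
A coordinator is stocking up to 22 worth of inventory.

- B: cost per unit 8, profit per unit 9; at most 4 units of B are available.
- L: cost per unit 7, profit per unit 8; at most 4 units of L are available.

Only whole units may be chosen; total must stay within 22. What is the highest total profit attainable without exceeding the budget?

1×B and 2×L: cost 22 ≤ 22, profit 1·9 + 2·8 = 25.
3×L: cost 21 ≤ 22, profit 3·8 = 24.
Best is 25.

25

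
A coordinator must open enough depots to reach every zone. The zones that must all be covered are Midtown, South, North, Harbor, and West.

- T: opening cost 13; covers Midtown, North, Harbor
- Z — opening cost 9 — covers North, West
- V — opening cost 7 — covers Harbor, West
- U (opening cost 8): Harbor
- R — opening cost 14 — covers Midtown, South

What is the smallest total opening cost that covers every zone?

The greedy cost-per-new-zone heuristic would pick V, T, and R for 34, but a cheaper cover exists.
Choose Z, V, and R: together they cover Midtown, South, North, Harbor, West — every zone.
Total opening cost: 9 + 7 + 14 = 30.
No cover costs less than 30.

30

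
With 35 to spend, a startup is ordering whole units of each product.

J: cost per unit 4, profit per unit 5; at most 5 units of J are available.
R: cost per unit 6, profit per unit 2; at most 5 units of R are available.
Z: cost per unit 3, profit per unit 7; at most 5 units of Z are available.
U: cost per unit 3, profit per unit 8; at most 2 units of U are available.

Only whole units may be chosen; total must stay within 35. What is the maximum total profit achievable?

66

This is a bounded integer knapsack.
4×J, 4×Z, and 2×U: cost 34 ≤ 35, profit 4·5 + 4·7 + 2·8 = 64.
3×J, 5×Z, and 2×U: cost 33 ≤ 35, profit 3·5 + 5·7 + 2·8 = 66.
Best is 66.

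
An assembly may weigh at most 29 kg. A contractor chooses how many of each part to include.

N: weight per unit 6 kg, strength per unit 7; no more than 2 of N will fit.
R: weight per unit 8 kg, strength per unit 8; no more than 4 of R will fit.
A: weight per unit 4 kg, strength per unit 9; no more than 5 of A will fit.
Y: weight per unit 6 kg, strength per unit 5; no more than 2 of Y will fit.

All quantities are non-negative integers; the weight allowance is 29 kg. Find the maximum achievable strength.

This is a bounded integer knapsack.
1×R and 5×A: weight 28 ≤ 29, strength 1·8 + 5·9 = 53.
1×N and 5×A: weight 26 ≤ 29, strength 1·7 + 5·9 = 52.
Best is 53.

53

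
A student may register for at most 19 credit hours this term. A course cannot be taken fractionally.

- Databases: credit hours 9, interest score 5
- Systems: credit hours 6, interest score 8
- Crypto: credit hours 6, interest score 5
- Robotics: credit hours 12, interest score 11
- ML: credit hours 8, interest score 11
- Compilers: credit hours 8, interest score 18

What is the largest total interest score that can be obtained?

This is a 0-1 knapsack instance.
Take ML and Compilers: credit hours 8 + 8 = 16 ≤ 19, interest score 11 + 18 = 29.
No other feasible combination does better.

29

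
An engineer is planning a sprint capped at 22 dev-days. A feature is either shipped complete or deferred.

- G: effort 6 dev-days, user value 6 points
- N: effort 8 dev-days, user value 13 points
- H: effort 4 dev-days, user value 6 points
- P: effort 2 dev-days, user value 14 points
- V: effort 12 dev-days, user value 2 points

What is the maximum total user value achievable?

39

G + N + P: effort 6 + 8 + 2 = 16 ≤ 22, user value 6 + 13 + 14 = 33.
G + N + H + P: effort 6 + 8 + 4 + 2 = 20 ≤ 22, user value 6 + 13 + 6 + 14 = 39.
N + H + P: effort 8 + 4 + 2 = 14 ≤ 22, user value 13 + 6 + 14 = 33.
Best is G, N, H, and P with total user value 39.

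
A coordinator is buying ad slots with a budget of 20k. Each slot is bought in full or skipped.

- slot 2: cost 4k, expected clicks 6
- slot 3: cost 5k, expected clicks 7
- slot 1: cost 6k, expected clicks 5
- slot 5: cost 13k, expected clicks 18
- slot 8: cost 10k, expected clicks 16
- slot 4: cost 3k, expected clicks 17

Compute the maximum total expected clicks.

Take slot 2, slot 5, and slot 4: cost 4 + 13 + 3 = 20 ≤ 20, expected clicks 6 + 18 + 17 = 41.
No other feasible combination does better.

41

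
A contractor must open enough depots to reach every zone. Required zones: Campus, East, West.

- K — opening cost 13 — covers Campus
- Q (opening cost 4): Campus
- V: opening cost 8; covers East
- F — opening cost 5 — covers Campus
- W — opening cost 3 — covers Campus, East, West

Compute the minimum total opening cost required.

3

This is an integer covering problem.
W alone covers Campus, East, West — every zone.
Total opening cost: 3.
No cover costs less than 3.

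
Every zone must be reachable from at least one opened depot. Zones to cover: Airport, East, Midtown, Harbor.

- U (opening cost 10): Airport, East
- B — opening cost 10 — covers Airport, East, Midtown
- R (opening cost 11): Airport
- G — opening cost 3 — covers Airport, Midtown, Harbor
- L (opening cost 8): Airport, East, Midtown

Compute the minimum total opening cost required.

11

Choose G and L: together they cover Airport, East, Midtown, Harbor — every zone.
Total opening cost: 3 + 8 = 11.
No cover costs less than 11.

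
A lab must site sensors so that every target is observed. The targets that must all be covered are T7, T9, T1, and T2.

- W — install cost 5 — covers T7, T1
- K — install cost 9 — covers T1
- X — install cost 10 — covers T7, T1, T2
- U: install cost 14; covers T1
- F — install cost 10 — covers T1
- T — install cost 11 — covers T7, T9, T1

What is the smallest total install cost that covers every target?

21

This is an integer covering problem.
The greedy cost-per-new-target heuristic would pick W, X, and T for 26, but a cheaper cover exists.
Choose X and T: together they cover T7, T9, T1, T2 — every target.
Total install cost: 10 + 11 = 21.
No cover costs less than 21.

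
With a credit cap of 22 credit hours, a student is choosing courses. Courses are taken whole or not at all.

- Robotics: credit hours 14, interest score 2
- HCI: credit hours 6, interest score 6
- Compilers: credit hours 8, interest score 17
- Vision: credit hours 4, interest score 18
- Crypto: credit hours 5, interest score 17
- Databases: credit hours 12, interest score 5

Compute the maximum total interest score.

HCI + Vision + Crypto: credit hours 6 + 4 + 5 = 15 ≤ 22, interest score 6 + 18 + 17 = 41.
HCI + Compilers + Vision: credit hours 6 + 8 + 4 = 18 ≤ 22, interest score 6 + 17 + 18 = 41.
Compilers + Vision + Crypto: credit hours 8 + 4 + 5 = 17 ≤ 22, interest score 17 + 18 + 17 = 52.
Best is Compilers, Vision, and Crypto with total interest score 52.

52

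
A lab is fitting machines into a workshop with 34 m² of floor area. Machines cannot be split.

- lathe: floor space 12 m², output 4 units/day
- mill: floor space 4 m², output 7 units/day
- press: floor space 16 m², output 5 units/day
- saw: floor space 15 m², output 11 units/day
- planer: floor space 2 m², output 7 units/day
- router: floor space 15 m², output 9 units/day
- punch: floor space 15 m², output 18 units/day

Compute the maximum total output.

Treat it as a binary knapsack problem.
Allowing fractional choices, the relaxed optimum would be about 41.5, but machines are indivisible.
saw + planer + punch: floor space 15 + 2 + 15 = 32 ≤ 34, output 11 + 7 + 18 = 36.
lathe + mill + planer + punch: floor space 12 + 4 + 2 + 15 = 33 ≤ 34, output 4 + 7 + 7 + 18 = 36.
mill + saw + punch: floor space 4 + 15 + 15 = 34 ≤ 34, output 7 + 11 + 18 = 36.
The maximum output is 36; one optimal choice is saw, planer, and punch.

36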